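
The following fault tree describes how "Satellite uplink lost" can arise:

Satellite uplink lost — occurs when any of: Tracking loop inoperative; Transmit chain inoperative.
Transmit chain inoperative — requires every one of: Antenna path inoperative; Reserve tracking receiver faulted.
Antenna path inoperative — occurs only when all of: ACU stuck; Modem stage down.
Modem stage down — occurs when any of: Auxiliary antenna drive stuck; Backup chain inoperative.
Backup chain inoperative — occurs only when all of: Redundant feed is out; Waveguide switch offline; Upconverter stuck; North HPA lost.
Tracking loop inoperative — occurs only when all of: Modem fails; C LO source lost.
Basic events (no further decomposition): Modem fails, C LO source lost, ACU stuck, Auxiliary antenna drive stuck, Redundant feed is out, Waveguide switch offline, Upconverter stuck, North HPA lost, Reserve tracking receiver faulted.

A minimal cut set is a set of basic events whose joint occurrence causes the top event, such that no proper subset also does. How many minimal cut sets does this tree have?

3

Tracking loop inoperative [AND]: one cut set from each child combined → 1 × 1 = 1 cut set(s).
Backup chain inoperative [AND]: one cut set from each child combined → 1 × 1 × 1 × 1 = 1 cut set(s).
Modem stage down [OR]: union of children's cut sets → 2 cut set(s).
Antenna path inoperative [AND]: one cut set from each child combined → 1 × 2 = 2 cut set(s).
Transmit chain inoperative [AND]: one cut set from each child combined → 2 × 1 = 2 cut set(s).
Satellite uplink lost [OR]: union of children's cut sets → 3 cut set(s).
Minimal cut sets: {C LO source lost, Modem fails}; {ACU stuck, Auxiliary antenna drive stuck, Reserve tracking receiver faulted}; {ACU stuck, North HPA lost, Redundant feed is out, Reserve tracking receiver faulted, Upconverter stuck, Waveguide switch offline}.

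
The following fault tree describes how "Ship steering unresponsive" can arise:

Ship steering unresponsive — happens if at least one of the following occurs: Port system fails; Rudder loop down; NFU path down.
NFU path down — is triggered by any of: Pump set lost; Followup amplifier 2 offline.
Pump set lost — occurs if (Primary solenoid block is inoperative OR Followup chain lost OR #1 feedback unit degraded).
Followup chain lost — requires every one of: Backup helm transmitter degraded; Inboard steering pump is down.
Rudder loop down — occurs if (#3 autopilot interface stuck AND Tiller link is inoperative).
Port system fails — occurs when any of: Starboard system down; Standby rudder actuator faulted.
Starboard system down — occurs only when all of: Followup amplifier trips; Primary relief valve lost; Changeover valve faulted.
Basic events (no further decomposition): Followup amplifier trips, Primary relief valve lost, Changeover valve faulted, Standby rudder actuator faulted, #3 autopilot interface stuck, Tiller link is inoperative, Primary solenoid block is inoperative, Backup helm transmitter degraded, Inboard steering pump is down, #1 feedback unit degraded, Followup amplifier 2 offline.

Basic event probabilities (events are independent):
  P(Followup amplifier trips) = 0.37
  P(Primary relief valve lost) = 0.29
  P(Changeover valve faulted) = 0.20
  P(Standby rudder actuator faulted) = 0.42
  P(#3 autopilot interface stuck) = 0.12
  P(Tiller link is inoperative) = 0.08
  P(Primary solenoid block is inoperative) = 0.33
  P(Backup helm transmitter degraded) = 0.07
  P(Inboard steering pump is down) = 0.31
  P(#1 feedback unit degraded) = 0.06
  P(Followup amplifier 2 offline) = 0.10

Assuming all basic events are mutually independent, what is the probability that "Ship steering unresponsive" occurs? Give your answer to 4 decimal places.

P(Starboard system down) [AND] = 0.37 × 0.29 × 0.20 = 0.021460
P(Port system fails) [OR] = 1 − (1−0.021460) × (1−0.42) = 0.432447
P(Rudder loop down) [AND] = 0.12 × 0.08 = 0.009600
P(Followup chain lost) [AND] = 0.07 × 0.31 = 0.021700
P(Pump set lost) [OR] = 1 − (1−0.33) × (1−0.021700) × (1−0.06) = 0.383867
P(NFU path down) [OR] = 1 − (1−0.383867) × (1−0.10) = 0.445480
P(Ship steering unresponsive) [OR] = 1 − (1−0.432447) × (1−0.009600) × (1−0.445480) = 0.688302
Rounded to 4 decimal places: P(Ship steering unresponsive) ≈ 0.6883.

0.6883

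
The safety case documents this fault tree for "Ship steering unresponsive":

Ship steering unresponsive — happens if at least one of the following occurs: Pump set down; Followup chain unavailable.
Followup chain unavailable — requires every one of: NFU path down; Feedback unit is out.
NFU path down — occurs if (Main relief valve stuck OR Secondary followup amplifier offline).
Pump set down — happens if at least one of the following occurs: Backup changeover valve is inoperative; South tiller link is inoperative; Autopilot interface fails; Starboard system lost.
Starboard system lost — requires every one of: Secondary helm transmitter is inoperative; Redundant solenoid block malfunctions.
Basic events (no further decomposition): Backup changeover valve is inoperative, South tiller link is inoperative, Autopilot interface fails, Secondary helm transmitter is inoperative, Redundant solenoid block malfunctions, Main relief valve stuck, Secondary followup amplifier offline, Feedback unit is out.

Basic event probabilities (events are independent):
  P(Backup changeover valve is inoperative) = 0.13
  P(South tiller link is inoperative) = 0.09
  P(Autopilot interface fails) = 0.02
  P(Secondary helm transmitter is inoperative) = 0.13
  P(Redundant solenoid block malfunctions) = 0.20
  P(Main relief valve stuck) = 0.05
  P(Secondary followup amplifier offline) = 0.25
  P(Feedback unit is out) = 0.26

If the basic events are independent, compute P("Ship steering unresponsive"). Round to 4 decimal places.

P(Starboard system lost) [AND] = 0.13 × 0.20 = 0.026000
P(Pump set down) [OR] = 1 − (1−0.13) × (1−0.09) × (1−0.02) × (1−0.026000) = 0.244307
P(NFU path down) [OR] = 1 − (1−0.05) × (1−0.25) = 0.287500
P(Followup chain unavailable) [AND] = 0.287500 × 0.26 = 0.074750
P(Ship steering unresponsive) [OR] = 1 − (1−0.244307) × (1−0.074750) = 0.300795
Rounded to 4 decimal places: P(Ship steering unresponsive) ≈ 0.3008.

0.3008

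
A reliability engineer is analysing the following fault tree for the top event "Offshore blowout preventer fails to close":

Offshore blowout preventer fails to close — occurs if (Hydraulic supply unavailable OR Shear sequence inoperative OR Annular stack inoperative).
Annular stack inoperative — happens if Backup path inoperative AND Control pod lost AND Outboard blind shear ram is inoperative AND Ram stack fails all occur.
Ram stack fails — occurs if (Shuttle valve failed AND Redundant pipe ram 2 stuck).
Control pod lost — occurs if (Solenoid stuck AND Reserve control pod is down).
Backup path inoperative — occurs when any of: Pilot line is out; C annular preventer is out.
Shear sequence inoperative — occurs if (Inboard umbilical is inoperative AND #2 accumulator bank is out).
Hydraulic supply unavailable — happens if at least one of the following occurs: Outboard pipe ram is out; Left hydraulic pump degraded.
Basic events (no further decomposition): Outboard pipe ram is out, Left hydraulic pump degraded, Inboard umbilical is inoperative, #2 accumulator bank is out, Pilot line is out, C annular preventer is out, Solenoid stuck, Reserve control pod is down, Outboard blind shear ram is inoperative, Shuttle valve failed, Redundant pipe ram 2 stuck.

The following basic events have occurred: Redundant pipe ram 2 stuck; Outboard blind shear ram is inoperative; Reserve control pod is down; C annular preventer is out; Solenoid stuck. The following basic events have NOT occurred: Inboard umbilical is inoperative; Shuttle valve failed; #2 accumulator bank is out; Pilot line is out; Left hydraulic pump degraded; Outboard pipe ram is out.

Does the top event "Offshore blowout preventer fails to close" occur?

No

Hydraulic supply unavailable [OR]: Outboard pipe ram is out=not, Left hydraulic pump degraded=not → no input occurs → does not occur.
Shear sequence inoperative [AND]: Inboard umbilical is inoperative=not, #2 accumulator bank is out=not → not all inputs occur → does not occur.
Backup path inoperative [OR]: Pilot line is out=not, C annular preventer is out=occurs → at least one input occurs → occurs.
Control pod lost [AND]: Solenoid stuck=occurs, Reserve control pod is down=occurs → all inputs occur → occurs.
Ram stack fails [AND]: Shuttle valve failed=not, Redundant pipe ram 2 stuck=occurs → not all inputs occur → does not occur.
Annular stack inoperative [AND]: Backup path inoperative=occurs, Control pod lost=occurs, Outboard blind shear ram is inoperative=occurs, Ram stack fails=not → not all inputs occur → does not occur.
Offshore blowout preventer fails to close [OR]: Hydraulic supply unavailable=not, Shear sequence inoperative=not, Annular stack inoperative=not → no input occurs → does not occur.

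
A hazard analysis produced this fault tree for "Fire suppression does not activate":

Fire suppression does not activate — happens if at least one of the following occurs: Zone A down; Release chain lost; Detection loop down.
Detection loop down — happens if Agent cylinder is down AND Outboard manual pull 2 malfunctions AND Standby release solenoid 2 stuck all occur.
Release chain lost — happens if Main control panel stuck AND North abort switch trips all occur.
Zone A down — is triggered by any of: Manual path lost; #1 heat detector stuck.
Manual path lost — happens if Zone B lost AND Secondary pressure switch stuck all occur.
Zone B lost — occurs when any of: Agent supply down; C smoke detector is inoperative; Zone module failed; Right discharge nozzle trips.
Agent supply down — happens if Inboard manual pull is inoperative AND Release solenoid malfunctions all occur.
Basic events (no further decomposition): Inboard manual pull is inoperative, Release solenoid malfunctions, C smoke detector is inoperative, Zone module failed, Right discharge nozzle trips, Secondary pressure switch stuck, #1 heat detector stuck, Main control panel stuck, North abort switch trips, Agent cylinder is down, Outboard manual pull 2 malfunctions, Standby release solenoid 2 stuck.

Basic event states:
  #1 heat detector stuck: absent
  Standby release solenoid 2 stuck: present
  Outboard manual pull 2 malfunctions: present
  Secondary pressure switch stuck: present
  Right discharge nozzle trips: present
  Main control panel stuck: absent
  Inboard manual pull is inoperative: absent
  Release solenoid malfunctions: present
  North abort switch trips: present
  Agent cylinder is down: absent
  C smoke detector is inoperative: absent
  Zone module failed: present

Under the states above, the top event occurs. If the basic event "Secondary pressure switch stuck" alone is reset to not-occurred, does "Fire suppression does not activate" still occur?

Counterfactual: set "Secondary pressure switch stuck" to not occurred.
Agent supply down [AND]: Inboard manual pull is inoperative=not, Release solenoid malfunctions=occurs → not all inputs occur → does not occur.
Zone B lost [OR]: Agent supply down=not, C smoke detector is inoperative=not, Zone module failed=occurs, Right discharge nozzle trips=occurs → at least one input occurs → occurs.
Manual path lost [AND]: Zone B lost=occurs, Secondary pressure switch stuck=not → not all inputs occur → does not occur.
Zone A down [OR]: Manual path lost=not, #1 heat detector stuck=not → no input occurs → does not occur.
Release chain lost [AND]: Main control panel stuck=not, North abort switch trips=occurs → not all inputs occur → does not occur.
Detection loop down [AND]: Agent cylinder is down=not, Outboard manual pull 2 malfunctions=occurs, Standby release solenoid 2 stuck=occurs → not all inputs occur → does not occur.
Fire suppression does not activate [OR]: Zone A down=not, Release chain lost=not, Detection loop down=not → no input occurs → does not occur.

No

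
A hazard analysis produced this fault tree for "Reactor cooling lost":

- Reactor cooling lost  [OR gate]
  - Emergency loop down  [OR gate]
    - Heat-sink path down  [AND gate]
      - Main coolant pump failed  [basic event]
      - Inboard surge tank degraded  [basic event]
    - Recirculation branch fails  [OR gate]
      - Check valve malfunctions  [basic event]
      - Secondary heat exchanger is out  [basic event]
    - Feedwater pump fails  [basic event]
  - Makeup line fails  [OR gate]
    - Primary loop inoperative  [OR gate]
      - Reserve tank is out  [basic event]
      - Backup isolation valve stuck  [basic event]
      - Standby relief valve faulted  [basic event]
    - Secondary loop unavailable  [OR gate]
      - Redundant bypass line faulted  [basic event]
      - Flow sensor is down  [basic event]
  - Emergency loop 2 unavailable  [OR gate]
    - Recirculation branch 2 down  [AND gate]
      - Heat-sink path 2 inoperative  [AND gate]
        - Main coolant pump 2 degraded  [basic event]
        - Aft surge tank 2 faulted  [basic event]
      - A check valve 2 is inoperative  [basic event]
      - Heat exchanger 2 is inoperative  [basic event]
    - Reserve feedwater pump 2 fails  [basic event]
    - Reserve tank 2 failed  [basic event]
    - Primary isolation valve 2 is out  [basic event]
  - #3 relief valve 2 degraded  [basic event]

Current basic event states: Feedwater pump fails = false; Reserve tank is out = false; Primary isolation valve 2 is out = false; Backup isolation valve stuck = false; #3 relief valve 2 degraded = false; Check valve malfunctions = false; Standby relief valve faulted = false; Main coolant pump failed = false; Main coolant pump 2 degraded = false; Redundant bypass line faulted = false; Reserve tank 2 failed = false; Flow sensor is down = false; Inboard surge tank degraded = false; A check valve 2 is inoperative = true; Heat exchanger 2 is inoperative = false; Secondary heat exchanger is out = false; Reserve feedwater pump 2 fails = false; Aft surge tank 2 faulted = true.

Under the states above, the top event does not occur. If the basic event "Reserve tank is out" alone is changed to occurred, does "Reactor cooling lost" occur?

Yes

Counterfactual: set "Reserve tank is out" to occurred.
Heat-sink path down [AND]: Main coolant pump failed=not, Inboard surge tank degraded=not → not all inputs occur → does not occur.
Recirculation branch fails [OR]: Check valve malfunctions=not, Secondary heat exchanger is out=not → no input occurs → does not occur.
Emergency loop down [OR]: Heat-sink path down=not, Recirculation branch fails=not, Feedwater pump fails=not → no input occurs → does not occur.
Primary loop inoperative [OR]: Reserve tank is out=occurs, Backup isolation valve stuck=not, Standby relief valve faulted=not → at least one input occurs → occurs.
Secondary loop unavailable [OR]: Redundant bypass line faulted=not, Flow sensor is down=not → no input occurs → does not occur.
Makeup line fails [OR]: Primary loop inoperative=occurs, Secondary loop unavailable=not → at least one input occurs → occurs.
Heat-sink path 2 inoperative [AND]: Main coolant pump 2 degraded=not, Aft surge tank 2 faulted=occurs → not all inputs occur → does not occur.
Recirculation branch 2 down [AND]: Heat-sink path 2 inoperative=not, A check valve 2 is inoperative=occurs, Heat exchanger 2 is inoperative=not → not all inputs occur → does not occur.
Emergency loop 2 unavailable [OR]: Recirculation branch 2 down=not, Reserve feedwater pump 2 fails=not, Reserve tank 2 failed=not, Primary isolation valve 2 is out=not → no input occurs → does not occur.
Reactor cooling lost [OR]: Emergency loop down=not, Makeup line fails=occurs, Emergency loop 2 unavailable=not, #3 relief valve 2 degraded=not → at least one input occurs → occurs.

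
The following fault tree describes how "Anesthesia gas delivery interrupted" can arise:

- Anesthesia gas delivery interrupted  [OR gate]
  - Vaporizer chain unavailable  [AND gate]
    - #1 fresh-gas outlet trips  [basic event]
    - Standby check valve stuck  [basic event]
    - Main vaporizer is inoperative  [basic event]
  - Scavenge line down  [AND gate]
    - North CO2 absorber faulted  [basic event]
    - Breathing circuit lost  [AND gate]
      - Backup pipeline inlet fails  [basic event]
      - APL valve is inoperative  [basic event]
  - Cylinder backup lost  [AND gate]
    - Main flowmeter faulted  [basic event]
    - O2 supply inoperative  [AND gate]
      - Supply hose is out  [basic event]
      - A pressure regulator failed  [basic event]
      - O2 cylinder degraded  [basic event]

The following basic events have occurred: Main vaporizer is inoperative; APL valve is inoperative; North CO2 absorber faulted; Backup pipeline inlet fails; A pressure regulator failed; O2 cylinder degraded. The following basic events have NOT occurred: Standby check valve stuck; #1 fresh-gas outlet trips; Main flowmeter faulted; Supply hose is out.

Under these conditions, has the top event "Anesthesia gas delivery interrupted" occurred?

Yes

Vaporizer chain unavailable [AND]: #1 fresh-gas outlet trips=not, Standby check valve stuck=not, Main vaporizer is inoperative=occurs → not all inputs occur → does not occur.
Breathing circuit lost [AND]: Backup pipeline inlet fails=occurs, APL valve is inoperative=occurs → all inputs occur → occurs.
Scavenge line down [AND]: North CO2 absorber faulted=occurs, Breathing circuit lost=occurs → all inputs occur → occurs.
O2 supply inoperative [AND]: Supply hose is out=not, A pressure regulator failed=occurs, O2 cylinder degraded=occurs → not all inputs occur → does not occur.
Cylinder backup lost [AND]: Main flowmeter faulted=not, O2 supply inoperative=not → not all inputs occur → does not occur.
Anesthesia gas delivery interrupted [OR]: Vaporizer chain unavailable=not, Scavenge line down=occurs, Cylinder backup lost=not → at least one input occurs → occurs.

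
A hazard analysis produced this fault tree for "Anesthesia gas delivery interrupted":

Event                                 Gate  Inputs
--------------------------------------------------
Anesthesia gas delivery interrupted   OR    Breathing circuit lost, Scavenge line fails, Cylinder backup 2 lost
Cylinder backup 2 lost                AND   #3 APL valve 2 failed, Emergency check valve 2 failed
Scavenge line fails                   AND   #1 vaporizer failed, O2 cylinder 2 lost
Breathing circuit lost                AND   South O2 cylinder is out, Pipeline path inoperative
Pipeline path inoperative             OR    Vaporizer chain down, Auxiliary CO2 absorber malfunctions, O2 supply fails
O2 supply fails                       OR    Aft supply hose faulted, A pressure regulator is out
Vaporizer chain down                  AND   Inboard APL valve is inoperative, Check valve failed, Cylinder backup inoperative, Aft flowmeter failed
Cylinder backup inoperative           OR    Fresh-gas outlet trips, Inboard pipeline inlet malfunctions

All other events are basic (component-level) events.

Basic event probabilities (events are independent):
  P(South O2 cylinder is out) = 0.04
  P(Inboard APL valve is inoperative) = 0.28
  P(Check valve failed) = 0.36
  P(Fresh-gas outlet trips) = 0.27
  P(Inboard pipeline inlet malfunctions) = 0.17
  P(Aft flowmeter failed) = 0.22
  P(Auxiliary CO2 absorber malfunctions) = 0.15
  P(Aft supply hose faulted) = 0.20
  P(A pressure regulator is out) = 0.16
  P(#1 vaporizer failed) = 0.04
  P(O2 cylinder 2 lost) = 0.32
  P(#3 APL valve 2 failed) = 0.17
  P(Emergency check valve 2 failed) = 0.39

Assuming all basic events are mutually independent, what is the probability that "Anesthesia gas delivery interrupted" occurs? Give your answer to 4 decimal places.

0.0942

P(Cylinder backup inoperative) [OR] = 1 − (1−0.27) × (1−0.17) = 0.394100
P(Vaporizer chain down) [AND] = 0.28 × 0.36 × 0.394100 × 0.22 = 0.008740
P(O2 supply fails) [OR] = 1 − (1−0.20) × (1−0.16) = 0.328000
P(Pipeline path inoperative) [OR] = 1 − (1−0.008740) × (1−0.15) × (1−0.328000) = 0.433792
P(Breathing circuit lost) [AND] = 0.04 × 0.433792 = 0.017352
P(Scavenge line fails) [AND] = 0.04 × 0.32 = 0.012800
P(Cylinder backup 2 lost) [AND] = 0.17 × 0.39 = 0.066300
P(Anesthesia gas delivery interrupted) [OR] = 1 − (1−0.017352) × (1−0.012800) × (1−0.066300) = 0.094246
Rounded to 4 decimal places: P(Anesthesia gas delivery interrupted) ≈ 0.0942.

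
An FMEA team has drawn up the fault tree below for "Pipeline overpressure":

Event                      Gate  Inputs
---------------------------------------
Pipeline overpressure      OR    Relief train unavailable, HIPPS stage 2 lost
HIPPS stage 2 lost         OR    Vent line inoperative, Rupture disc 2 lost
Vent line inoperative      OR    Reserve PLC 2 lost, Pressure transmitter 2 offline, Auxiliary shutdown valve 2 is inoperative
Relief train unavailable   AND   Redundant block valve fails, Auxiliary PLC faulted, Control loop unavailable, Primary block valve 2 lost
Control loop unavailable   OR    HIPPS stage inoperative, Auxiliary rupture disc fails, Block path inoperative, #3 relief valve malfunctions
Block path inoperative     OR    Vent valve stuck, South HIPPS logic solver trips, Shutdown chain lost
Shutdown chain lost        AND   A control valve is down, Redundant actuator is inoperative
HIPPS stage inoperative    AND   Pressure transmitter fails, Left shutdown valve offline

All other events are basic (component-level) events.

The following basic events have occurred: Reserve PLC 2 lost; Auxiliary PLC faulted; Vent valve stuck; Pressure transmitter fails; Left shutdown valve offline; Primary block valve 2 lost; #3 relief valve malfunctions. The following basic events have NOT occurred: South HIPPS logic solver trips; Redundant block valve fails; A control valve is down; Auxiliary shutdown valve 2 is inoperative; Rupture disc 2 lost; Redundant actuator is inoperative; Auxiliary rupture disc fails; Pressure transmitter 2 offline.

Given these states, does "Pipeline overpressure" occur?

HIPPS stage inoperative [AND]: Pressure transmitter fails=occurs, Left shutdown valve offline=occurs → all inputs occur → occurs.
Shutdown chain lost [AND]: A control valve is down=not, Redundant actuator is inoperative=not → not all inputs occur → does not occur.
Block path inoperative [OR]: Vent valve stuck=occurs, South HIPPS logic solver trips=not, Shutdown chain lost=not → at least one input occurs → occurs.
Control loop unavailable [OR]: HIPPS stage inoperative=occurs, Auxiliary rupture disc fails=not, Block path inoperative=occurs, #3 relief valve malfunctions=occurs → at least one input occurs → occurs.
Relief train unavailable [AND]: Redundant block valve fails=not, Auxiliary PLC faulted=occurs, Control loop unavailable=occurs, Primary block valve 2 lost=occurs → not all inputs occur → does not occur.
Vent line inoperative [OR]: Reserve PLC 2 lost=occurs, Pressure transmitter 2 offline=not, Auxiliary shutdown valve 2 is inoperative=not → at least one input occurs → occurs.
HIPPS stage 2 lost [OR]: Vent line inoperative=occurs, Rupture disc 2 lost=not → at least one input occurs → occurs.
Pipeline overpressure [OR]: Relief train unavailable=not, HIPPS stage 2 lost=occurs → at least one input occurs → occurs.

Yes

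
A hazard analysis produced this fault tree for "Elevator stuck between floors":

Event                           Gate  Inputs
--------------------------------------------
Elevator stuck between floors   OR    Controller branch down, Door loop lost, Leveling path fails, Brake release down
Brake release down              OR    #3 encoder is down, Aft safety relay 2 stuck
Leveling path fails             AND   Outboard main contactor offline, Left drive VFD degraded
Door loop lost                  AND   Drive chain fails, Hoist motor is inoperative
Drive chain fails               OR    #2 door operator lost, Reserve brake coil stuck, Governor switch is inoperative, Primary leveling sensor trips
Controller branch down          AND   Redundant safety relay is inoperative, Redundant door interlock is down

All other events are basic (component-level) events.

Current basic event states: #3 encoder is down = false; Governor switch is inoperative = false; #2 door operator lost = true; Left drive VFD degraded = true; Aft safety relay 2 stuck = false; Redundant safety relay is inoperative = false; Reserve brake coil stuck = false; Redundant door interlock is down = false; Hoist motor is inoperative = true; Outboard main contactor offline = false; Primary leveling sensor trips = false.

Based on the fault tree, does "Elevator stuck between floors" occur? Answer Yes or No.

Controller branch down [AND]: Redundant safety relay is inoperative=not, Redundant door interlock is down=not → not all inputs occur → does not occur.
Drive chain fails [OR]: #2 door operator lost=occurs, Reserve brake coil stuck=not, Governor switch is inoperative=not, Primary leveling sensor trips=not → at least one input occurs → occurs.
Door loop lost [AND]: Drive chain fails=occurs, Hoist motor is inoperative=occurs → all inputs occur → occurs.
Leveling path fails [AND]: Outboard main contactor offline=not, Left drive VFD degraded=occurs → not all inputs occur → does not occur.
Brake release down [OR]: #3 encoder is down=not, Aft safety relay 2 stuck=not → no input occurs → does not occur.
Elevator stuck between floors [OR]: Controller branch down=not, Door loop lost=occurs, Leveling path fails=not, Brake release down=not → at least one input occurs → occurs.

Yes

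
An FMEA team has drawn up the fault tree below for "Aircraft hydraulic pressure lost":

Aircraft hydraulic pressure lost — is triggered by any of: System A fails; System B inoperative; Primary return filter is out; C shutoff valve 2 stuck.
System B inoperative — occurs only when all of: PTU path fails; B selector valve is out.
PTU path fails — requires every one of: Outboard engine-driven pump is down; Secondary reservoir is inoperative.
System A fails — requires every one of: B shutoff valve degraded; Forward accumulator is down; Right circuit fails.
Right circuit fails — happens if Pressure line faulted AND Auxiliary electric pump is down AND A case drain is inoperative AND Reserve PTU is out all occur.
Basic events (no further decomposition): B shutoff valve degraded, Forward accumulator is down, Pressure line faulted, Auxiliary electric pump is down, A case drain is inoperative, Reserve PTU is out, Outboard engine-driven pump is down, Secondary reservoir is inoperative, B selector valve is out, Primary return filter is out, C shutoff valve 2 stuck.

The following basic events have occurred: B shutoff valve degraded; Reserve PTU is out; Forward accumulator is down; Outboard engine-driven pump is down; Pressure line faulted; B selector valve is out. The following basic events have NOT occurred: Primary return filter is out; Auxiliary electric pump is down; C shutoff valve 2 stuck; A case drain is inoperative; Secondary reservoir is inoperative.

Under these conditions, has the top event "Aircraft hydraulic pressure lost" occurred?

No

Right circuit fails [AND]: Pressure line faulted=occurs, Auxiliary electric pump is down=not, A case drain is inoperative=not, Reserve PTU is out=occurs → not all inputs occur → does not occur.
System A fails [AND]: B shutoff valve degraded=occurs, Forward accumulator is down=occurs, Right circuit fails=not → not all inputs occur → does not occur.
PTU path fails [AND]: Outboard engine-driven pump is down=occurs, Secondary reservoir is inoperative=not → not all inputs occur → does not occur.
System B inoperative [AND]: PTU path fails=not, B selector valve is out=occurs → not all inputs occur → does not occur.
Aircraft hydraulic pressure lost [OR]: System A fails=not, System B inoperative=not, Primary return filter is out=not, C shutoff valve 2 stuck=not → no input occurs → does not occur.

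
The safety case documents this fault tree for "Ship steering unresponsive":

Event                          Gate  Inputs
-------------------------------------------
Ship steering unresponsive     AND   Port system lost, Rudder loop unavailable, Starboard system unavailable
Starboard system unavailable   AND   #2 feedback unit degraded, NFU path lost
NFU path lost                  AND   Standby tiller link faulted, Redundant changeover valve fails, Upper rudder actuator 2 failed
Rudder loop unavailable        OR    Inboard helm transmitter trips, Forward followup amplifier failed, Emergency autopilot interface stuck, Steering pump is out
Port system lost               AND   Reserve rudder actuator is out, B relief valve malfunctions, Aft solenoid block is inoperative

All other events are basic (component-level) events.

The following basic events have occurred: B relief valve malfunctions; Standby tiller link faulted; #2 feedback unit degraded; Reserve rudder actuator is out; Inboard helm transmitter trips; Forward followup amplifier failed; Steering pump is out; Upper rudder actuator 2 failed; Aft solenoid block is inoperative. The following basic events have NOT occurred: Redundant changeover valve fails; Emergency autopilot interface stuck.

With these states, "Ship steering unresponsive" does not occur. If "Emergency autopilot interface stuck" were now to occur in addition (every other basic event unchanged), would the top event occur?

No

Counterfactual: set "Emergency autopilot interface stuck" to occurred.
Port system lost [AND]: Reserve rudder actuator is out=occurs, B relief valve malfunctions=occurs, Aft solenoid block is inoperative=occurs → all inputs occur → occurs.
Rudder loop unavailable [OR]: Inboard helm transmitter trips=occurs, Forward followup amplifier failed=occurs, Emergency autopilot interface stuck=occurs, Steering pump is out=occurs → at least one input occurs → occurs.
NFU path lost [AND]: Standby tiller link faulted=occurs, Redundant changeover valve fails=not, Upper rudder actuator 2 failed=occurs → not all inputs occur → does not occur.
Starboard system unavailable [AND]: #2 feedback unit degraded=occurs, NFU path lost=not → not all inputs occur → does not occur.
Ship steering unresponsive [AND]: Port system lost=occurs, Rudder loop unavailable=occurs, Starboard system unavailable=not → not all inputs occur → does not occur.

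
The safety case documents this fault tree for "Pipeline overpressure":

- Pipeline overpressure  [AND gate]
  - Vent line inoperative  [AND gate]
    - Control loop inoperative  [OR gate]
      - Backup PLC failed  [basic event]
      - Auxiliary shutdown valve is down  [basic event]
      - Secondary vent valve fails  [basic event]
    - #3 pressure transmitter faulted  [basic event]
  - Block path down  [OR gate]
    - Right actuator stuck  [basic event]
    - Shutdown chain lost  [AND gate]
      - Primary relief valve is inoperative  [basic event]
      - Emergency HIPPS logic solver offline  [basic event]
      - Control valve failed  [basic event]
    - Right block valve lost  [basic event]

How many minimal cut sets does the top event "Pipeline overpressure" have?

9

Control loop inoperative [OR]: union of children's cut sets → 3 cut set(s).
Vent line inoperative [AND]: one cut set from each child combined → 3 × 1 = 3 cut set(s).
Shutdown chain lost [AND]: one cut set from each child combined → 1 × 1 × 1 = 1 cut set(s).
Block path down [OR]: union of children's cut sets → 3 cut set(s).
Pipeline overpressure [AND]: one cut set from each child combined → 3 × 3 = 9 cut set(s).
Minimal cut sets: {#3 pressure transmitter faulted, Backup PLC failed, Right actuator stuck}; {#3 pressure transmitter faulted, Backup PLC failed, Control valve failed, Emergency HIPPS logic solver offline, Primary relief valve is inoperative}; {#3 pressure transmitter faulted, Backup PLC failed, Right block valve lost}; {#3 pressure transmitter faulted, Auxiliary shutdown valve is down, Right actuator stuck}; {#3 pressure transmitter faulted, Auxiliary shutdown valve is down, Control valve failed, Emergency HIPPS logic solver offline, Primary relief valve is inoperative}; {#3 pressure transmitter faulted, Auxiliary shutdown valve is down, Right block valve lost}; {#3 pressure transmitter faulted, Right actuator stuck, Secondary vent valve fails}; {#3 pressure transmitter faulted, Control valve failed, Emergency HIPPS logic solver offline, Primary relief valve is inoperative, Secondary vent valve fails}; {#3 pressure transmitter faulted, Right block valve lost, Secondary vent valve fails}.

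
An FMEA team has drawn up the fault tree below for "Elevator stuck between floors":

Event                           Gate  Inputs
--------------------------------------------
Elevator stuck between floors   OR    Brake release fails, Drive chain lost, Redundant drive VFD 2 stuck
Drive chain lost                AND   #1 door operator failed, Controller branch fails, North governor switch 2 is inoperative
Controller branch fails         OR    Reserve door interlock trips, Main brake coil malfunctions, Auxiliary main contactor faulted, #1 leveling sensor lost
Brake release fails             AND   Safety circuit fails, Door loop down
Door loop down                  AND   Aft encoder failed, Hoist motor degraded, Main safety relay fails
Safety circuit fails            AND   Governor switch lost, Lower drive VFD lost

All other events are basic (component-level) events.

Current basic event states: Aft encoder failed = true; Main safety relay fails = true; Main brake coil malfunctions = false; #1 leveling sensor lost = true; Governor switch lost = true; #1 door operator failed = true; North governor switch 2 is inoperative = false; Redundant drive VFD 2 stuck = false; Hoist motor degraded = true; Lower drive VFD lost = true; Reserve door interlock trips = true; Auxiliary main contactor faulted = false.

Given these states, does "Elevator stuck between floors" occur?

Yes

Safety circuit fails [AND]: Governor switch lost=occurs, Lower drive VFD lost=occurs → all inputs occur → occurs.
Door loop down [AND]: Aft encoder failed=occurs, Hoist motor degraded=occurs, Main safety relay fails=occurs → all inputs occur → occurs.
Brake release fails [AND]: Safety circuit fails=occurs, Door loop down=occurs → all inputs occur → occurs.
Controller branch fails [OR]: Reserve door interlock trips=occurs, Main brake coil malfunctions=not, Auxiliary main contactor faulted=not, #1 leveling sensor lost=occurs → at least one input occurs → occurs.
Drive chain lost [AND]: #1 door operator failed=occurs, Controller branch fails=occurs, North governor switch 2 is inoperative=not → not all inputs occur → does not occur.
Elevator stuck between floors [OR]: Brake release fails=occurs, Drive chain lost=not, Redundant drive VFD 2 stuck=not → at least one input occurs → occurs.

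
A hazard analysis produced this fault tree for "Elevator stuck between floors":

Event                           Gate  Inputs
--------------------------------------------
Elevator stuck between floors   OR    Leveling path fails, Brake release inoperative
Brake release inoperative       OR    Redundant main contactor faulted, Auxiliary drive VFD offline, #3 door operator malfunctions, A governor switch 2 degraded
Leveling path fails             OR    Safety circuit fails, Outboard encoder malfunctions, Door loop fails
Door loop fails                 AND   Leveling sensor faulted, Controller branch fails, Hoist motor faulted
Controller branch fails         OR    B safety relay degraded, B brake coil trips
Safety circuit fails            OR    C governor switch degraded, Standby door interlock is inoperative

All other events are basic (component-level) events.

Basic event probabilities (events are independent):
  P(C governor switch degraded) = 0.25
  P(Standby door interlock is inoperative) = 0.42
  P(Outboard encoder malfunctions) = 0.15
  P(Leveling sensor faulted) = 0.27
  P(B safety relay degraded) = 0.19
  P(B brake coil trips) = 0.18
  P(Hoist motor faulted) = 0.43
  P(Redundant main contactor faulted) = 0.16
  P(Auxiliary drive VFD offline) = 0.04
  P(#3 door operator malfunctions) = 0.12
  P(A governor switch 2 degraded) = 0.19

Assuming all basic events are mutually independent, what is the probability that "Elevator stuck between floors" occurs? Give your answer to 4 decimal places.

0.7958

P(Safety circuit fails) [OR] = 1 − (1−0.25) × (1−0.42) = 0.565000
P(Controller branch fails) [OR] = 1 − (1−0.19) × (1−0.18) = 0.335800
P(Door loop fails) [AND] = 0.27 × 0.335800 × 0.43 = 0.038986
P(Leveling path fails) [OR] = 1 − (1−0.565000) × (1−0.15) × (1−0.038986) = 0.644665
P(Brake release inoperative) [OR] = 1 − (1−0.16) × (1−0.04) × (1−0.12) × (1−0.19) = 0.425198
P(Elevator stuck between floors) [OR] = 1 − (1−0.644665) × (1−0.425198) = 0.795753
Rounded to 4 decimal places: P(Elevator stuck between floors) ≈ 0.7958.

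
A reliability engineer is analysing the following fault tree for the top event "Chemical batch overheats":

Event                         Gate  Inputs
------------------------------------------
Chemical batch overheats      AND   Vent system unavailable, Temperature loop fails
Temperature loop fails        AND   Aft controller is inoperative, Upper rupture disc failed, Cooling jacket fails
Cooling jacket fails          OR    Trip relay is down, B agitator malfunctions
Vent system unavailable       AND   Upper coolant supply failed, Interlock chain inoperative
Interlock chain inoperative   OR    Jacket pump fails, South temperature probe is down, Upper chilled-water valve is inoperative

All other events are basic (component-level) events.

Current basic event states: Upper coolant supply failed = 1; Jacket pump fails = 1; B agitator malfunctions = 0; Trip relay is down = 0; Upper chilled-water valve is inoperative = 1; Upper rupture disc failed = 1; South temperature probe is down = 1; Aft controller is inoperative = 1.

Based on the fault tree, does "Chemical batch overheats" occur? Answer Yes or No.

No

Interlock chain inoperative [OR]: Jacket pump fails=occurs, South temperature probe is down=occurs, Upper chilled-water valve is inoperative=occurs → at least one input occurs → occurs.
Vent system unavailable [AND]: Upper coolant supply failed=occurs, Interlock chain inoperative=occurs → all inputs occur → occurs.
Cooling jacket fails [OR]: Trip relay is down=not, B agitator malfunctions=not → no input occurs → does not occur.
Temperature loop fails [AND]: Aft controller is inoperative=occurs, Upper rupture disc failed=occurs, Cooling jacket fails=not → not all inputs occur → does not occur.
Chemical batch overheats [AND]: Vent system unavailable=occurs, Temperature loop fails=not → not all inputs occur → does not occur.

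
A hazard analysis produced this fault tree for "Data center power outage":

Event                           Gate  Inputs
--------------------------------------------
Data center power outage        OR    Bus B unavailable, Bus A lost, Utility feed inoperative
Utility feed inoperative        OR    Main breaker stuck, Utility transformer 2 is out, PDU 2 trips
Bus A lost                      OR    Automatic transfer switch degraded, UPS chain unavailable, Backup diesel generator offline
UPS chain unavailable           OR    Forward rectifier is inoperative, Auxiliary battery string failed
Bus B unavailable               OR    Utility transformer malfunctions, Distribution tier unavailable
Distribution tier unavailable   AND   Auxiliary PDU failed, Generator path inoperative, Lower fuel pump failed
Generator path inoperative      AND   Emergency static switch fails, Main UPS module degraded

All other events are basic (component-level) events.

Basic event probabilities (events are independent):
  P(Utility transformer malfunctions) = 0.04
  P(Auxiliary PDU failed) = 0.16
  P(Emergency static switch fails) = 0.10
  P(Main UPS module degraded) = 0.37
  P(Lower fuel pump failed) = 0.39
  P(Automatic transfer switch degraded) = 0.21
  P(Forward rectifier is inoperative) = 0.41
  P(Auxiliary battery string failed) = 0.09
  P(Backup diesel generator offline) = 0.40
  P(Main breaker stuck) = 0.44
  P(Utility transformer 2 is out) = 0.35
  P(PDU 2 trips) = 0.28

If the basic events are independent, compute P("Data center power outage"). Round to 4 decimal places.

0.9361

P(Generator path inoperative) [AND] = 0.10 × 0.37 = 0.037000
P(Distribution tier unavailable) [AND] = 0.16 × 0.037000 × 0.39 = 0.002309
P(Bus B unavailable) [OR] = 1 − (1−0.04) × (1−0.002309) = 0.042217
P(UPS chain unavailable) [OR] = 1 − (1−0.41) × (1−0.09) = 0.463100
P(Bus A lost) [OR] = 1 − (1−0.21) × (1−0.463100) × (1−0.40) = 0.745509
P(Utility feed inoperative) [OR] = 1 − (1−0.44) × (1−0.35) × (1−0.28) = 0.737920
P(Data center power outage) [OR] = 1 − (1−0.042217) × (1−0.745509) × (1−0.737920) = 0.936119
Rounded to 4 decimal places: P(Data center power outage) ≈ 0.9361.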